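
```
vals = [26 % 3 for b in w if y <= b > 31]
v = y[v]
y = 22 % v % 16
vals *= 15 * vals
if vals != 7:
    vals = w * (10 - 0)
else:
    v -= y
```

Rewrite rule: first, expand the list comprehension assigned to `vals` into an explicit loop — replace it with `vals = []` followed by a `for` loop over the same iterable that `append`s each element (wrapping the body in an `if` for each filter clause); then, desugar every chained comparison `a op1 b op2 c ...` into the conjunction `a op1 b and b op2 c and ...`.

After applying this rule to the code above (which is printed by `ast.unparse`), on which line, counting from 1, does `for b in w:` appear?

2

Transformed code:
vals = []
for b in w:
    if y <= b and b > 31:
        vals.append(26 % 3)
v = y[v]
y = 22 % v % 16
vals *= 15 * vals
if vals != 7:
    vals = w * (10 - 0)
else:
    v -= y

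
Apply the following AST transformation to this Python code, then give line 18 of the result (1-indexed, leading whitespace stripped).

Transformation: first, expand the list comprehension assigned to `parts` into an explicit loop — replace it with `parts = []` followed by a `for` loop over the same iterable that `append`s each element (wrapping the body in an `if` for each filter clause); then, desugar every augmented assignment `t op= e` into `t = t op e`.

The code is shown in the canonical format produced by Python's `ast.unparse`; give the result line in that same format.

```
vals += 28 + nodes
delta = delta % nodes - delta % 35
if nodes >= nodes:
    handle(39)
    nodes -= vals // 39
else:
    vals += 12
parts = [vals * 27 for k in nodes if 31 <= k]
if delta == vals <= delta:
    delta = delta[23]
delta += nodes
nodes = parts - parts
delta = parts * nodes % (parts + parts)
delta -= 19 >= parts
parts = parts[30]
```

parts = parts[30]

Transformed code:
vals = vals + (28 + nodes)
delta = delta % nodes - delta % 35
if nodes >= nodes:
    handle(39)
    nodes = nodes - vals // 39
else:
    vals = vals + 12
parts = []
for k in nodes:
    if 31 <= k:
        parts.append(vals * 27)
if delta == vals <= delta:
    delta = delta[23]
delta = delta + nodes
nodes = parts - parts
delta = parts * nodes % (parts + parts)
delta = delta - (19 >= parts)
parts = parts[30]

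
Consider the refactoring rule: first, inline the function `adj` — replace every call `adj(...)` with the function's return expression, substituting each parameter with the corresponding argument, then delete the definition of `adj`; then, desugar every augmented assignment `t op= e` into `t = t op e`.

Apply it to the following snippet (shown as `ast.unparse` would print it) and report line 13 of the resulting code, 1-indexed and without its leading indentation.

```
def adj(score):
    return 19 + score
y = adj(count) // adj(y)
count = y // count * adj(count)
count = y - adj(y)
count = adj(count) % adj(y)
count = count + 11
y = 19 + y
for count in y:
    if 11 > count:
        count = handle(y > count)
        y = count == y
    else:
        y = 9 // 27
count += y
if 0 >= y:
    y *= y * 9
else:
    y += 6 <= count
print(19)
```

Transformed code:
y = (19 + count) // (19 + y)
count = y // count * (19 + count)
count = y - (19 + y)
count = (19 + count) % (19 + y)
count = count + 11
y = 19 + y
for count in y:
    if 11 > count:
        count = handle(y > count)
        y = count == y
    else:
        y = 9 // 27
count = count + y
if 0 >= y:
    y = y * (y * 9)
else:
    y = y + (6 <= count)
print(19)

count = count + y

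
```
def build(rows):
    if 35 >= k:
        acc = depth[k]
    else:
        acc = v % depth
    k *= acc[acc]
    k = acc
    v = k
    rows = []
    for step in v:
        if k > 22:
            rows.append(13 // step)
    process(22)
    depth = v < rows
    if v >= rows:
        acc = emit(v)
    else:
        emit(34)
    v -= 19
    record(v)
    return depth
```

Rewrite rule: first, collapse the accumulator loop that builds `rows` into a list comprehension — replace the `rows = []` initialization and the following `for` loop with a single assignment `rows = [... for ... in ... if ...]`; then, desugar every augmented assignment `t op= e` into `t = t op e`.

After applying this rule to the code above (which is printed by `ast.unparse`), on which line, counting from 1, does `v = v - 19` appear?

16

Transformed code:
def build(rows):
    if 35 >= k:
        acc = depth[k]
    else:
        acc = v % depth
    k = k * acc[acc]
    k = acc
    v = k
    rows = [13 // step for step in v if k > 22]
    process(22)
    depth = v < rows
    if v >= rows:
        acc = emit(v)
    else:
        emit(34)
    v = v - 19
    record(v)
    return depth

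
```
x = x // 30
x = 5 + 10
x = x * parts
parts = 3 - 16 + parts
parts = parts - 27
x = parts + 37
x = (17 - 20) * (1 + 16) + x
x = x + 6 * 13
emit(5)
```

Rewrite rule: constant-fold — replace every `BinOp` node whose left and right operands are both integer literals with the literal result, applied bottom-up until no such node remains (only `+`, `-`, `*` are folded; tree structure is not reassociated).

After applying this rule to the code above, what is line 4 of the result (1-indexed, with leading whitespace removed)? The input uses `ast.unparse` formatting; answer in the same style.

Transformed code:
x = x // 30
x = 15
x = x * parts
parts = -13 + parts
parts = parts - 27
x = parts + 37
x = -51 + x
x = x + 78
emit(5)

parts = -13 + parts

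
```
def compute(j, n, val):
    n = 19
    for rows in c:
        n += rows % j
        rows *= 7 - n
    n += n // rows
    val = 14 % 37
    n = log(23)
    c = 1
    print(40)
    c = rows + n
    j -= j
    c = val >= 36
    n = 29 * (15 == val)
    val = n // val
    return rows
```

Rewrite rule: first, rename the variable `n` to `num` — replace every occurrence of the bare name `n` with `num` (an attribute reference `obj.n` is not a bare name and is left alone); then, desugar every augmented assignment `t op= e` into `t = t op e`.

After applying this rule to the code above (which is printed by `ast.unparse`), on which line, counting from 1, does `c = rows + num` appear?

Transformed code:
def compute(j, num, val):
    num = 19
    for rows in c:
        num = num + rows % j
        rows = rows * (7 - num)
    num = num + num // rows
    val = 14 % 37
    num = log(23)
    c = 1
    print(40)
    c = rows + num
    j = j - j
    c = val >= 36
    num = 29 * (15 == val)
    val = num // val
    return rows

11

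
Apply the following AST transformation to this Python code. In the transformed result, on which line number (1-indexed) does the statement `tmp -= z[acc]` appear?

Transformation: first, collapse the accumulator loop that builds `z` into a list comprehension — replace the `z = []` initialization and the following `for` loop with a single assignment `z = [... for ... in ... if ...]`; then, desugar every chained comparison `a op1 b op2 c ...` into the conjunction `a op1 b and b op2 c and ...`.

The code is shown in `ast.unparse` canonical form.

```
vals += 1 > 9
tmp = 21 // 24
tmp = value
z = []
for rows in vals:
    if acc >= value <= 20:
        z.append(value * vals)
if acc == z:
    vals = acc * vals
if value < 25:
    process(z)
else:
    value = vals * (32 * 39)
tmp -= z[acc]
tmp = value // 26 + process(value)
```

Transformed code:
vals += 1 > 9
tmp = 21 // 24
tmp = value
z = [value * vals for rows in vals if acc >= value and value <= 20]
if acc == z:
    vals = acc * vals
if value < 25:
    process(z)
else:
    value = vals * (32 * 39)
tmp -= z[acc]
tmp = value // 26 + process(value)

11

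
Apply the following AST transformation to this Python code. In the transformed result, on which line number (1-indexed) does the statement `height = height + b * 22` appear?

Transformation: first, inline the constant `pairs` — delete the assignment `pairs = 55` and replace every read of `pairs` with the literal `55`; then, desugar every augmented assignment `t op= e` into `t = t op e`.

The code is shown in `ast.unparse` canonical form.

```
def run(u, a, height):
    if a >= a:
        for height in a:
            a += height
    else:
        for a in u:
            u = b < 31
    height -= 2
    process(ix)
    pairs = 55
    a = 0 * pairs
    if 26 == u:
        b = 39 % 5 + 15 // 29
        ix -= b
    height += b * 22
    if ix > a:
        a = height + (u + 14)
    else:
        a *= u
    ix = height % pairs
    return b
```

14

Transformed code:
def run(u, a, height):
    if a >= a:
        for height in a:
            a = a + height
    else:
        for a in u:
            u = b < 31
    height = height - 2
    process(ix)
    a = 0 * 55
    if 26 == u:
        b = 39 % 5 + 15 // 29
        ix = ix - b
    height = height + b * 22
    if ix > a:
        a = height + (u + 14)
    else:
        a = a * u
    ix = height % 55
    return b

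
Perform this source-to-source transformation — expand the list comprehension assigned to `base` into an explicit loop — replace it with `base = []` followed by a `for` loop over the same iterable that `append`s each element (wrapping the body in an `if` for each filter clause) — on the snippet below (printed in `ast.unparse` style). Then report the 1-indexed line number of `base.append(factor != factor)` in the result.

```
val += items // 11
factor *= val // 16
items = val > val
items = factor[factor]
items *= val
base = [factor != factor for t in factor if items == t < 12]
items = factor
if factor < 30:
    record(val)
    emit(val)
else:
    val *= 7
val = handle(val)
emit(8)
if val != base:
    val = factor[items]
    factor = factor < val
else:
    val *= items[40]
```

9

Transformed code:
val += items // 11
factor *= val // 16
items = val > val
items = factor[factor]
items *= val
base = []
for t in factor:
    if items == t < 12:
        base.append(factor != factor)
items = factor
if factor < 30:
    record(val)
    emit(val)
else:
    val *= 7
val = handle(val)
emit(8)
if val != base:
    val = factor[items]
    factor = factor < val
else:
    val *= items[40]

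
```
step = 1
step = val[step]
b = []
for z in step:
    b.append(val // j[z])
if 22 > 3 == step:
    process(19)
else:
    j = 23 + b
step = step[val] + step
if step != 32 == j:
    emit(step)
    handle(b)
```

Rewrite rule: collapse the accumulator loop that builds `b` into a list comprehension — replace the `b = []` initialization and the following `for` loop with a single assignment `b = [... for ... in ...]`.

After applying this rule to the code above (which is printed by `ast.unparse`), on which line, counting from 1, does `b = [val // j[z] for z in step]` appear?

Transformed code:
step = 1
step = val[step]
b = [val // j[z] for z in step]
if 22 > 3 == step:
    process(19)
else:
    j = 23 + b
step = step[val] + step
if step != 32 == j:
    emit(step)
    handle(b)

3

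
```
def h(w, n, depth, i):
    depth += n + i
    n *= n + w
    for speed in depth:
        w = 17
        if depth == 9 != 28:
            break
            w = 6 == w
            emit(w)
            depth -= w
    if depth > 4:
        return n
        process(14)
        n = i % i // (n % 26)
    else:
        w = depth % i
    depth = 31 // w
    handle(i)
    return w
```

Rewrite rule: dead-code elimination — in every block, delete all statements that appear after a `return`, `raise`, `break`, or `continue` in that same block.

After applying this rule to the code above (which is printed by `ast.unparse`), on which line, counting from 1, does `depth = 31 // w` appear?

12

Transformed code:
def h(w, n, depth, i):
    depth += n + i
    n *= n + w
    for speed in depth:
        w = 17
        if depth == 9 != 28:
            break
    if depth > 4:
        return n
    else:
        w = depth % i
    depth = 31 // w
    handle(i)
    return w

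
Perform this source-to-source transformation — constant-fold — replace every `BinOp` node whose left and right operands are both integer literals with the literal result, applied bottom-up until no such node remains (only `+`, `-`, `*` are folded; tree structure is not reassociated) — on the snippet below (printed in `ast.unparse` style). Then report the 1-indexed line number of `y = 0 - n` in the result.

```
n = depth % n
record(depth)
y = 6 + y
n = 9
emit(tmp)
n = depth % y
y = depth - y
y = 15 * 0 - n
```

Transformed code:
n = depth % n
record(depth)
y = 6 + y
n = 9
emit(tmp)
n = depth % y
y = depth - y
y = 0 - n

8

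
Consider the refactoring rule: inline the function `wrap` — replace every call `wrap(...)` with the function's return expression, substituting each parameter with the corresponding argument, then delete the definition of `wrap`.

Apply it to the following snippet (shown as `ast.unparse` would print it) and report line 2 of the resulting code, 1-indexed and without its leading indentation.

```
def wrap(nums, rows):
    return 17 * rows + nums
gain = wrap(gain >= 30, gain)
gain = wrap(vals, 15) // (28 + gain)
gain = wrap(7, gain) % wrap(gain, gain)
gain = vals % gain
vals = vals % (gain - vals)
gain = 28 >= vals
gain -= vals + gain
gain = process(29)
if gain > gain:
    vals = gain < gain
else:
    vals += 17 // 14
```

Transformed code:
gain = 17 * gain + (gain >= 30)
gain = (17 * 15 + vals) // (28 + gain)
gain = (17 * gain + 7) % (17 * gain + gain)
gain = vals % gain
vals = vals % (gain - vals)
gain = 28 >= vals
gain -= vals + gain
gain = process(29)
if gain > gain:
    vals = gain < gain
else:
    vals += 17 // 14

gain = (17 * 15 + vals) // (28 + gain)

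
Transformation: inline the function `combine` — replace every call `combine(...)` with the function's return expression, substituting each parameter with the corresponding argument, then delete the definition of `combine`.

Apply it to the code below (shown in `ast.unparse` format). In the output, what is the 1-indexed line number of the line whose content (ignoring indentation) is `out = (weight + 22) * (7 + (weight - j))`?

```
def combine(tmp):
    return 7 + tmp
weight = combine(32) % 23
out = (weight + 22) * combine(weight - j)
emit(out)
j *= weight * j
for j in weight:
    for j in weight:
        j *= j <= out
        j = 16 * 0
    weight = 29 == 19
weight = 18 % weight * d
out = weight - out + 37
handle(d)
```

Transformed code:
weight = (7 + 32) % 23
out = (weight + 22) * (7 + (weight - j))
emit(out)
j *= weight * j
for j in weight:
    for j in weight:
        j *= j <= out
        j = 16 * 0
    weight = 29 == 19
weight = 18 % weight * d
out = weight - out + 37
handle(d)

2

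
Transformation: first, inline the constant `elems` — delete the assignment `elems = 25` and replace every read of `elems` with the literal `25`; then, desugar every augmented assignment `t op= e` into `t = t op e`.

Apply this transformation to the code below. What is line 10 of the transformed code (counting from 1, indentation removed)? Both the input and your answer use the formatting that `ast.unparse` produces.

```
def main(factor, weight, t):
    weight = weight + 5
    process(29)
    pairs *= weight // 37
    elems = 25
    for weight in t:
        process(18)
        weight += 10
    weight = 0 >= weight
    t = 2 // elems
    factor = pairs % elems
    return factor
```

Transformed code:
def main(factor, weight, t):
    weight = weight + 5
    process(29)
    pairs = pairs * (weight // 37)
    for weight in t:
        process(18)
        weight = weight + 10
    weight = 0 >= weight
    t = 2 // 25
    factor = pairs % 25
    return factor

factor = pairs % 25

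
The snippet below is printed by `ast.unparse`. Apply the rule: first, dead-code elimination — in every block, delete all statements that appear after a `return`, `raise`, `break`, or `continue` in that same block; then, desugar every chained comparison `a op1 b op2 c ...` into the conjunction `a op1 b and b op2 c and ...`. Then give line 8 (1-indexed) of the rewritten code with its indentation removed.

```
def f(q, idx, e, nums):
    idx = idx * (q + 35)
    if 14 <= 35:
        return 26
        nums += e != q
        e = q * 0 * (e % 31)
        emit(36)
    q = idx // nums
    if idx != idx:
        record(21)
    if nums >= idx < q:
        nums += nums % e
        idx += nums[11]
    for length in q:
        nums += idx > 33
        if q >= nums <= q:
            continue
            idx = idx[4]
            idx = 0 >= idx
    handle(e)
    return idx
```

if nums >= idx and idx < q:

Transformed code:
def f(q, idx, e, nums):
    idx = idx * (q + 35)
    if 14 <= 35:
        return 26
    q = idx // nums
    if idx != idx:
        record(21)
    if nums >= idx and idx < q:
        nums += nums % e
        idx += nums[11]
    for length in q:
        nums += idx > 33
        if q >= nums and nums <= q:
            continue
    handle(e)
    return idx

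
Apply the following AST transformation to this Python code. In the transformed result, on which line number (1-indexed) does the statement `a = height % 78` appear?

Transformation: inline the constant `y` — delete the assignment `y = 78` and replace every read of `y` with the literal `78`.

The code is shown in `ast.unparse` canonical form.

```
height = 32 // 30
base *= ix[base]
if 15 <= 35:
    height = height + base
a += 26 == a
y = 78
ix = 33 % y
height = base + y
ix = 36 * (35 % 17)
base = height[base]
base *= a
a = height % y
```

Transformed code:
height = 32 // 30
base *= ix[base]
if 15 <= 35:
    height = height + base
a += 26 == a
ix = 33 % 78
height = base + 78
ix = 36 * (35 % 17)
base = height[base]
base *= a
a = height % 78

11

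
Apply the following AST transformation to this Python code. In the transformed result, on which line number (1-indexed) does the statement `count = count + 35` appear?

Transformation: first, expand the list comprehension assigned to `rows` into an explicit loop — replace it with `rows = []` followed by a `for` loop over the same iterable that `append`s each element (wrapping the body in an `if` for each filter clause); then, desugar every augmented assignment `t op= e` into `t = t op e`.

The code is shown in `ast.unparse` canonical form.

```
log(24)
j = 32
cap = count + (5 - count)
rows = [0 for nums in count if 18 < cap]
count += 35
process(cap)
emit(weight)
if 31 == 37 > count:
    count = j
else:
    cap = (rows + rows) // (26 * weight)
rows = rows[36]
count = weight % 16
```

Transformed code:
log(24)
j = 32
cap = count + (5 - count)
rows = []
for nums in count:
    if 18 < cap:
        rows.append(0)
count = count + 35
process(cap)
emit(weight)
if 31 == 37 > count:
    count = j
else:
    cap = (rows + rows) // (26 * weight)
rows = rows[36]
count = weight % 16

8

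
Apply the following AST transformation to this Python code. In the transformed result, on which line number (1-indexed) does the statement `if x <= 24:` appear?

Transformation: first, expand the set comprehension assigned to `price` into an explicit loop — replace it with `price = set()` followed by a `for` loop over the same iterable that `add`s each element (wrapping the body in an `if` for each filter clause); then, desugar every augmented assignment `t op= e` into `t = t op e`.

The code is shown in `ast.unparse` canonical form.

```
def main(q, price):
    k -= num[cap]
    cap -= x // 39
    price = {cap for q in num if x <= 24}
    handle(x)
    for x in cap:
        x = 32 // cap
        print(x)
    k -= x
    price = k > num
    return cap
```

Transformed code:
def main(q, price):
    k = k - num[cap]
    cap = cap - x // 39
    price = set()
    for q in num:
        if x <= 24:
            price.add(cap)
    handle(x)
    for x in cap:
        x = 32 // cap
        print(x)
    k = k - x
    price = k > num
    return cap

6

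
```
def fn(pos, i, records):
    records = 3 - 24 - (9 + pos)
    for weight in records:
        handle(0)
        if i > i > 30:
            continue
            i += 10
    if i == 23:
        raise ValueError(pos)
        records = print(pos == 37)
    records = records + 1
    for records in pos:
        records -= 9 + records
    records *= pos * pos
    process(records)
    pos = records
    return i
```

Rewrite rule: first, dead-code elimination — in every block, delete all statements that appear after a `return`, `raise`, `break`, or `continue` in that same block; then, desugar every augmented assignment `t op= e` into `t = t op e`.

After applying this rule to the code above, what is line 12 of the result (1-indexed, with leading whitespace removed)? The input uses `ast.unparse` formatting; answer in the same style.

records = records * (pos * pos)

Transformed code:
def fn(pos, i, records):
    records = 3 - 24 - (9 + pos)
    for weight in records:
        handle(0)
        if i > i > 30:
            continue
    if i == 23:
        raise ValueError(pos)
    records = records + 1
    for records in pos:
        records = records - (9 + records)
    records = records * (pos * pos)
    process(records)
    pos = records
    return i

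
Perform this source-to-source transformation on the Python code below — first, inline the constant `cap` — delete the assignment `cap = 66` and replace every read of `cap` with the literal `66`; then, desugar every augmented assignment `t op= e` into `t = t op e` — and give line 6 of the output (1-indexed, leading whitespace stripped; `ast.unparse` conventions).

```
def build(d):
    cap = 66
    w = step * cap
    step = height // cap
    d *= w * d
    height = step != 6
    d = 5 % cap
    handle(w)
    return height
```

Transformed code:
def build(d):
    w = step * 66
    step = height // 66
    d = d * (w * d)
    height = step != 6
    d = 5 % 66
    handle(w)
    return height

d = 5 % 66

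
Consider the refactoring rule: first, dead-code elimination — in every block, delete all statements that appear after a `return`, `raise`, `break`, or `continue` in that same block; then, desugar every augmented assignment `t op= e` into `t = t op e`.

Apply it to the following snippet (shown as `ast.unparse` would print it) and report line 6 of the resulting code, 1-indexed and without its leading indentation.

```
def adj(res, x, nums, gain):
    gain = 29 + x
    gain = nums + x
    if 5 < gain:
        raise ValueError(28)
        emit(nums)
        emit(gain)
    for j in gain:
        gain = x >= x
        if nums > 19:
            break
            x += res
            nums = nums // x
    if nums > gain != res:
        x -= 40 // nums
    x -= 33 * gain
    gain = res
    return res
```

for j in gain:

Transformed code:
def adj(res, x, nums, gain):
    gain = 29 + x
    gain = nums + x
    if 5 < gain:
        raise ValueError(28)
    for j in gain:
        gain = x >= x
        if nums > 19:
            break
    if nums > gain != res:
        x = x - 40 // nums
    x = x - 33 * gain
    gain = res
    return res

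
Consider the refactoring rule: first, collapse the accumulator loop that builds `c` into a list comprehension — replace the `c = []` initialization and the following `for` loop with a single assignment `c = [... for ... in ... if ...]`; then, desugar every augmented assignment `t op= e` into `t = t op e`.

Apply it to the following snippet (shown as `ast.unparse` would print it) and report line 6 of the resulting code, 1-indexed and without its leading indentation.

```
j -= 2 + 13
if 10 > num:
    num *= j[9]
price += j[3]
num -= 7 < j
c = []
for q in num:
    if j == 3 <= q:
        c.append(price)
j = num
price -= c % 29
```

Transformed code:
j = j - (2 + 13)
if 10 > num:
    num = num * j[9]
price = price + j[3]
num = num - (7 < j)
c = [price for q in num if j == 3 <= q]
j = num
price = price - c % 29

c = [price for q in num if j == 3 <= q]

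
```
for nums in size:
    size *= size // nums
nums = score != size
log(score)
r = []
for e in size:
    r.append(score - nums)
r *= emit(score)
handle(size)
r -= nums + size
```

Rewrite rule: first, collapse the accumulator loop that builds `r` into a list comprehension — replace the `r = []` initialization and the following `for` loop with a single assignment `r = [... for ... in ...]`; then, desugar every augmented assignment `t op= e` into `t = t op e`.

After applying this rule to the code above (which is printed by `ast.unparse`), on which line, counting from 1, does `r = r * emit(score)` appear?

Transformed code:
for nums in size:
    size = size * (size // nums)
nums = score != size
log(score)
r = [score - nums for e in size]
r = r * emit(score)
handle(size)
r = r - (nums + size)

6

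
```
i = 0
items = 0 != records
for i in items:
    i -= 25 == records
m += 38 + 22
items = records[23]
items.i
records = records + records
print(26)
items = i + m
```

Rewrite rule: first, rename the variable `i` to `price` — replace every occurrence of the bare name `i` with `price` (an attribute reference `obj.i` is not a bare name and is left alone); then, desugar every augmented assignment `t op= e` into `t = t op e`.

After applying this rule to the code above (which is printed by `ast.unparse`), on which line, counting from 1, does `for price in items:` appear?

Transformed code:
price = 0
items = 0 != records
for price in items:
    price = price - (25 == records)
m = m + (38 + 22)
items = records[23]
items.i
records = records + records
print(26)
items = price + m

3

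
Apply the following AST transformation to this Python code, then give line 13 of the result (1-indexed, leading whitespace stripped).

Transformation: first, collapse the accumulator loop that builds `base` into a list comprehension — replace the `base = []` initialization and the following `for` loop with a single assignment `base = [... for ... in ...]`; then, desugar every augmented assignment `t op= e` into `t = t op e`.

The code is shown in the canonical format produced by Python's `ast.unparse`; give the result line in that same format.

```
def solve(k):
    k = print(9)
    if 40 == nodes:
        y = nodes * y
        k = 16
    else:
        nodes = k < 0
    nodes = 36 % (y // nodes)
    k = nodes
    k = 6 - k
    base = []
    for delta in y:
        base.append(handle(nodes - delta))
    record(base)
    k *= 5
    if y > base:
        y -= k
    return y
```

Transformed code:
def solve(k):
    k = print(9)
    if 40 == nodes:
        y = nodes * y
        k = 16
    else:
        nodes = k < 0
    nodes = 36 % (y // nodes)
    k = nodes
    k = 6 - k
    base = [handle(nodes - delta) for delta in y]
    record(base)
    k = k * 5
    if y > base:
        y = y - k
    return y

k = k * 5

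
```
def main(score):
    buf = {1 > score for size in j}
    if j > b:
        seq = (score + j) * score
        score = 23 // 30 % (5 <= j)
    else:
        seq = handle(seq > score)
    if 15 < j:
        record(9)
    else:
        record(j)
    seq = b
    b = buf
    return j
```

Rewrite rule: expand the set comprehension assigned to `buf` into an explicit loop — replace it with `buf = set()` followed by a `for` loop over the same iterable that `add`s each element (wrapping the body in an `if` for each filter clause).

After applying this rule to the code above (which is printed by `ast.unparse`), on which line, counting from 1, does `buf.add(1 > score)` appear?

4

Transformed code:
def main(score):
    buf = set()
    for size in j:
        buf.add(1 > score)
    if j > b:
        seq = (score + j) * score
        score = 23 // 30 % (5 <= j)
    else:
        seq = handle(seq > score)
    if 15 < j:
        record(9)
    else:
        record(j)
    seq = b
    b = buf
    return j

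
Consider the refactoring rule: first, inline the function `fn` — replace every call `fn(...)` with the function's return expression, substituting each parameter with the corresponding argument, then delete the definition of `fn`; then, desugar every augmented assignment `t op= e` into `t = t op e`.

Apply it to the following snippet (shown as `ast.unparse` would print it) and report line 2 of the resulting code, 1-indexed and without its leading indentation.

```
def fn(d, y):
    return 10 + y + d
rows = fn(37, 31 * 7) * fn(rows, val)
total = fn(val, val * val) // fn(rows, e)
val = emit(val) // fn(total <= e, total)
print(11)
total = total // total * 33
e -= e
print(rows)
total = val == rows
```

total = (10 + val * val + val) // (10 + e + rows)

Transformed code:
rows = (10 + 31 * 7 + 37) * (10 + val + rows)
total = (10 + val * val + val) // (10 + e + rows)
val = emit(val) // (10 + total + (total <= e))
print(11)
total = total // total * 33
e = e - e
print(rows)
total = val == rows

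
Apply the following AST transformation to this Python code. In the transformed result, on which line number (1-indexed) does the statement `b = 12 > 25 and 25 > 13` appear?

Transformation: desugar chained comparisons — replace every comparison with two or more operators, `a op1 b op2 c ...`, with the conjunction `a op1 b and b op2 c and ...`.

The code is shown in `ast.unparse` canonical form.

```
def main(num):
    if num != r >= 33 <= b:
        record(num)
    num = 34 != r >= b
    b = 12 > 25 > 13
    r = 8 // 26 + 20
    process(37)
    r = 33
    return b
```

Transformed code:
def main(num):
    if num != r and r >= 33 and (33 <= b):
        record(num)
    num = 34 != r and r >= b
    b = 12 > 25 and 25 > 13
    r = 8 // 26 + 20
    process(37)
    r = 33
    return b

5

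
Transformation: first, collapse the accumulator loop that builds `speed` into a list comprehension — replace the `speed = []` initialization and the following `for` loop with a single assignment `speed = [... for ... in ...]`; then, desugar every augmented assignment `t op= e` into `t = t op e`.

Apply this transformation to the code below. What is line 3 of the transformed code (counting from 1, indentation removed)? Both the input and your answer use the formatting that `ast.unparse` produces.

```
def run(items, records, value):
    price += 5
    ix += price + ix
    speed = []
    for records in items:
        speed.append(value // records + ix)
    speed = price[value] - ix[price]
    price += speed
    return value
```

Transformed code:
def run(items, records, value):
    price = price + 5
    ix = ix + (price + ix)
    speed = [value // records + ix for records in items]
    speed = price[value] - ix[price]
    price = price + speed
    return value

ix = ix + (price + ix)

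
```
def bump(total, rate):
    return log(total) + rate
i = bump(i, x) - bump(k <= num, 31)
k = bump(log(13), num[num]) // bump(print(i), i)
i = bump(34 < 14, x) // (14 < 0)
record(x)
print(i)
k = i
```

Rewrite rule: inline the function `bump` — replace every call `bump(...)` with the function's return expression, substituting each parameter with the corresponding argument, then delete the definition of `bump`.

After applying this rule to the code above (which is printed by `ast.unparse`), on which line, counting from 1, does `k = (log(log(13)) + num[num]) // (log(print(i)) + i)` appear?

Transformed code:
i = log(i) + x - (log(k <= num) + 31)
k = (log(log(13)) + num[num]) // (log(print(i)) + i)
i = (log(34 < 14) + x) // (14 < 0)
record(x)
print(i)
k = i

2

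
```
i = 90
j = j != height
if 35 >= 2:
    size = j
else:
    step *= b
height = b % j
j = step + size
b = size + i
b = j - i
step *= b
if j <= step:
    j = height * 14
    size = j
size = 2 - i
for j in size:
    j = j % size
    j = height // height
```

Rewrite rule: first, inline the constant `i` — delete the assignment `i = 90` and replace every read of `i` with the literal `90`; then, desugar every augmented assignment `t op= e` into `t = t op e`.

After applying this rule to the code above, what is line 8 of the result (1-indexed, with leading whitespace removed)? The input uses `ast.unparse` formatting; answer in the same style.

b = size + 90

Transformed code:
j = j != height
if 35 >= 2:
    size = j
else:
    step = step * b
height = b % j
j = step + size
b = size + 90
b = j - 90
step = step * b
if j <= step:
    j = height * 14
    size = j
size = 2 - 90
for j in size:
    j = j % size
    j = height // height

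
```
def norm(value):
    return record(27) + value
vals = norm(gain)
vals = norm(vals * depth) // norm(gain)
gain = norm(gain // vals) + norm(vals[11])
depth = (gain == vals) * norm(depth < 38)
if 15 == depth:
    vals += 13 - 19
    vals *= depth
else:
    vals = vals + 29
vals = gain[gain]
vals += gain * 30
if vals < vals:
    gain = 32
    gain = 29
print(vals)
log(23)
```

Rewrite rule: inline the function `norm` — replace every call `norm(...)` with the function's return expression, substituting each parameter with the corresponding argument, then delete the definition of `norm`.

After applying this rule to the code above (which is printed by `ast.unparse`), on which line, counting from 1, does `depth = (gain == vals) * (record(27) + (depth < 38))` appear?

4

Transformed code:
vals = record(27) + gain
vals = (record(27) + vals * depth) // (record(27) + gain)
gain = record(27) + gain // vals + (record(27) + vals[11])
depth = (gain == vals) * (record(27) + (depth < 38))
if 15 == depth:
    vals += 13 - 19
    vals *= depth
else:
    vals = vals + 29
vals = gain[gain]
vals += gain * 30
if vals < vals:
    gain = 32
    gain = 29
print(vals)
log(23)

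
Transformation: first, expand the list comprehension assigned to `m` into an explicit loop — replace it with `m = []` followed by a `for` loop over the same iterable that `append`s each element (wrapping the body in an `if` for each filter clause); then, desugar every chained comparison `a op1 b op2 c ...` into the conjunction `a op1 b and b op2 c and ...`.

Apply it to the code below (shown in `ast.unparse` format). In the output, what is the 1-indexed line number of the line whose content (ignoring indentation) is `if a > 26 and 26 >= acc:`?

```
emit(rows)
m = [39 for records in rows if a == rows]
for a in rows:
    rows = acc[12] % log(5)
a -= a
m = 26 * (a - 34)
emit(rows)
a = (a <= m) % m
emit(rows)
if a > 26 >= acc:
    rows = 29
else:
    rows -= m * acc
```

Transformed code:
emit(rows)
m = []
for records in rows:
    if a == rows:
        m.append(39)
for a in rows:
    rows = acc[12] % log(5)
a -= a
m = 26 * (a - 34)
emit(rows)
a = (a <= m) % m
emit(rows)
if a > 26 and 26 >= acc:
    rows = 29
else:
    rows -= m * acc

13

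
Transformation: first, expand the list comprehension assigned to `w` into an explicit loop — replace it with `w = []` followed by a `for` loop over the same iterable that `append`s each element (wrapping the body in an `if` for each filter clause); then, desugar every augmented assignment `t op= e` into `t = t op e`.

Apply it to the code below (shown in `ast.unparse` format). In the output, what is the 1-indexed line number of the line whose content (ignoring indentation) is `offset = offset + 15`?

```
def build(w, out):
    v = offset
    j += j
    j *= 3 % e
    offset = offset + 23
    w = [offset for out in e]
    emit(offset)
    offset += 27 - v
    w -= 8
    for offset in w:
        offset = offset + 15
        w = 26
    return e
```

13

Transformed code:
def build(w, out):
    v = offset
    j = j + j
    j = j * (3 % e)
    offset = offset + 23
    w = []
    for out in e:
        w.append(offset)
    emit(offset)
    offset = offset + (27 - v)
    w = w - 8
    for offset in w:
        offset = offset + 15
        w = 26
    return e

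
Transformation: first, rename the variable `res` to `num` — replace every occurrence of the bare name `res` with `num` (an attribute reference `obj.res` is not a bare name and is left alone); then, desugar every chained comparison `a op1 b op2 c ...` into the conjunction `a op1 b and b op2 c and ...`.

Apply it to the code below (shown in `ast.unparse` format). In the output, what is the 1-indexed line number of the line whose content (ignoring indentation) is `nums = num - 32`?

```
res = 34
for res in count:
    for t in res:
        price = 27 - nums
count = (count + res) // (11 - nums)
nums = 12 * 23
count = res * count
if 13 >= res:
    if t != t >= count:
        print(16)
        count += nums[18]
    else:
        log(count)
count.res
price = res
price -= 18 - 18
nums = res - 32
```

Transformed code:
num = 34
for num in count:
    for t in num:
        price = 27 - nums
count = (count + num) // (11 - nums)
nums = 12 * 23
count = num * count
if 13 >= num:
    if t != t and t >= count:
        print(16)
        count += nums[18]
    else:
        log(count)
count.res
price = num
price -= 18 - 18
nums = num - 32

17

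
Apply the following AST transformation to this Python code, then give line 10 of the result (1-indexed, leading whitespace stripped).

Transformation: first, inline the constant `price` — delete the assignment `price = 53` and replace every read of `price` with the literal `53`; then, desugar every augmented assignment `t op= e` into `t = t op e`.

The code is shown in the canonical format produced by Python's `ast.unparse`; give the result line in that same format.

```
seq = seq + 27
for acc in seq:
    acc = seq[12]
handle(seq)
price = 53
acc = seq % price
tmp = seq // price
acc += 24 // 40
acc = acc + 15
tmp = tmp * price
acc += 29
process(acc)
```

acc = acc + 29

Transformed code:
seq = seq + 27
for acc in seq:
    acc = seq[12]
handle(seq)
acc = seq % 53
tmp = seq // 53
acc = acc + 24 // 40
acc = acc + 15
tmp = tmp * 53
acc = acc + 29
process(acc)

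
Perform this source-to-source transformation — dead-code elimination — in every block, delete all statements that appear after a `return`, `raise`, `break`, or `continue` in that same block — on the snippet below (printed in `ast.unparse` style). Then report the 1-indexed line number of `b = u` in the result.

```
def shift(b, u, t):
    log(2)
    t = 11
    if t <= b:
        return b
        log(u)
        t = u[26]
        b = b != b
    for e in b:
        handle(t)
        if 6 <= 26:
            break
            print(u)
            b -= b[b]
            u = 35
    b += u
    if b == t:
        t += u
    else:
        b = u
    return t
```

Transformed code:
def shift(b, u, t):
    log(2)
    t = 11
    if t <= b:
        return b
    for e in b:
        handle(t)
        if 6 <= 26:
            break
    b += u
    if b == t:
        t += u
    else:
        b = u
    return t

14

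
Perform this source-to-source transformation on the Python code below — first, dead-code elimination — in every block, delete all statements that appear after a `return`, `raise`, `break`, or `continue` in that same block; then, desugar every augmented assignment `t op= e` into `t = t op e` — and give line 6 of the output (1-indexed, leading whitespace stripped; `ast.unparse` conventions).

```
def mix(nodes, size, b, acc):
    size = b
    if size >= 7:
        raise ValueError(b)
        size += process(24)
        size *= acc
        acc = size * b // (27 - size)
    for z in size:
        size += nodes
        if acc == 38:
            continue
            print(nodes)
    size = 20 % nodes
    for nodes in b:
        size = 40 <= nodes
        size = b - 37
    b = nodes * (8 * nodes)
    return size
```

Transformed code:
def mix(nodes, size, b, acc):
    size = b
    if size >= 7:
        raise ValueError(b)
    for z in size:
        size = size + nodes
        if acc == 38:
            continue
    size = 20 % nodes
    for nodes in b:
        size = 40 <= nodes
        size = b - 37
    b = nodes * (8 * nodes)
    return size

size = size + nodes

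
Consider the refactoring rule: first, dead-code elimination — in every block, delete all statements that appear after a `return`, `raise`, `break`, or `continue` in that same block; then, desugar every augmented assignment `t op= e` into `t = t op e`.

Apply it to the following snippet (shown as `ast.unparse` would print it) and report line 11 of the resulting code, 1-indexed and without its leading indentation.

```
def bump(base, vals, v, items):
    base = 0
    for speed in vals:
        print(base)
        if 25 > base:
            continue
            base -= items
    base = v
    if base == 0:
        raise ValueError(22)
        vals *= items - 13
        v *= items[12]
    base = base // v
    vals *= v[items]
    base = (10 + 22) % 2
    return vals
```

Transformed code:
def bump(base, vals, v, items):
    base = 0
    for speed in vals:
        print(base)
        if 25 > base:
            continue
    base = v
    if base == 0:
        raise ValueError(22)
    base = base // v
    vals = vals * v[items]
    base = (10 + 22) % 2
    return vals

vals = vals * v[items]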